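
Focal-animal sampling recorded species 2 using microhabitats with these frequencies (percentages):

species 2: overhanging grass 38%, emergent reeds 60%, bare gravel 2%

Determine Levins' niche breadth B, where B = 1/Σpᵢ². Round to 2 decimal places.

1.98

Convert percentages to proportions (divide by 100).
Σpᵢ² = 0.38² + 0.60² + 0.02² = 0.1444 + 0.3600 + 0.0004 = 0.5048
B = 1 / 0.5048 = 1.9810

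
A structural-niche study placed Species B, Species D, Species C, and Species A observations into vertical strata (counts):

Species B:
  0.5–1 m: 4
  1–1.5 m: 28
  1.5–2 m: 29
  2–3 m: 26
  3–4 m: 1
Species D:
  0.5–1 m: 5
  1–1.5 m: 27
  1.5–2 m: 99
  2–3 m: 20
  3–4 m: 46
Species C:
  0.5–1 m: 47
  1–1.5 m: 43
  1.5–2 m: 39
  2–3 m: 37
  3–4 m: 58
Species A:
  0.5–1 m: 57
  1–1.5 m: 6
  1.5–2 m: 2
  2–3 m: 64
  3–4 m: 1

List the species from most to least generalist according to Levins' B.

Proportions for Species B (n=88): 4/88=0.0455, 28/88=0.3182, 29/88=0.3295, 26/88=0.2955, 1/88=0.0114
Proportions for Species D (n=197): 5/197=0.0254, 27/197=0.1371, 99/197=0.5025, 20/197=0.1015, 46/197=0.2335
Proportions for Species C (n=224): 47/224=0.2098, 43/224=0.1920, 39/224=0.1741, 37/224=0.1652, 58/224=0.2589
Proportions for Species A (n=130): 57/130=0.4385, 6/130=0.0462, 2/130=0.0154, 64/130=0.4923, 1/130=0.0077
Σp_Bᵢ² = 0.0455² + 0.3182² + 0.3295² + 0.2955² + 0.0114² = 0.002070 + 0.101251 + 0.108570 + 0.087320 + 0.000130 = 0.299341
B_B = 1 / 0.299341 = 3.3407
Σp_Dᵢ² = 0.0254² + 0.1371² + 0.5025² + 0.1015² + 0.2335² = 0.000645 + 0.018796 + 0.252506 + 0.010302 + 0.054522 = 0.336771
B_D = 1 / 0.336771 = 2.9694
Σp_Cᵢ² = 0.2098² + 0.1920² + 0.1741² + 0.1652² + 0.2589² = 0.044016 + 0.036864 + 0.030311 + 0.027291 + 0.067029 = 0.205511
B_C = 1 / 0.205511 = 4.8659
Σp_Aᵢ² = 0.4385² + 0.0462² + 0.0154² + 0.4923² + 0.0077² = 0.192282 + 0.002134 + 0.000237 + 0.242359 + 0.000059 = 0.437071
B_A = 1 / 0.437071 = 2.2880
Ranking by B (broadest → narrowest): Species C (4.87) > Species B (3.34) > Species D (2.97) > Species A (2.29)

Species C > Species B > Species D > Species A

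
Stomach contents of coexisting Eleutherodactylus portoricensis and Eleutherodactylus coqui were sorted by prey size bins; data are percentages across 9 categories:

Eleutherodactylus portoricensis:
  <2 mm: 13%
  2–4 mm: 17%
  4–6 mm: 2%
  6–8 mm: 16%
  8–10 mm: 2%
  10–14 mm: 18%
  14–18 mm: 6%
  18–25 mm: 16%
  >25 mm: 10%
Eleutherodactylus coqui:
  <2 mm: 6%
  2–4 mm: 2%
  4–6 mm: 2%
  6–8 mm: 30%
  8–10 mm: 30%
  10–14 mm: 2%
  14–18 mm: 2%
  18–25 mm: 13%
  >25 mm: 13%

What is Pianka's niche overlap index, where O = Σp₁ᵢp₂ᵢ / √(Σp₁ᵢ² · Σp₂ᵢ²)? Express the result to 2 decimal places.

0.59

Convert percentages to proportions (divide by 100).
Σ p₁ᵢp₂ᵢ = 0.0078 + 0.0034 + 0.0004 + 0.0480 + 0.0060 + 0.0036 + 0.0012 + 0.0208 + 0.0130 = 0.1042
Σp_1ᵢ² = 0.13² + 0.17² + 0.02² + 0.16² + 0.02² + 0.18² + 0.06² + 0.16² + 0.10² = 0.0169 + 0.0289 + 0.0004 + 0.0256 + 0.0004 + 0.0324 + 0.0036 + 0.0256 + 0.0100 = 0.1438
Σp_2ᵢ² = 0.06² + 0.02² + 0.02² + 0.30² + 0.30² + 0.02² + 0.02² + 0.13² + 0.13² = 0.0036 + 0.0004 + 0.0004 + 0.0900 + 0.0900 + 0.0004 + 0.0004 + 0.0169 + 0.0169 = 0.2190
O = 0.1042 / √(0.1438 × 0.2190) = 0.1042 / 0.17746 = 0.5872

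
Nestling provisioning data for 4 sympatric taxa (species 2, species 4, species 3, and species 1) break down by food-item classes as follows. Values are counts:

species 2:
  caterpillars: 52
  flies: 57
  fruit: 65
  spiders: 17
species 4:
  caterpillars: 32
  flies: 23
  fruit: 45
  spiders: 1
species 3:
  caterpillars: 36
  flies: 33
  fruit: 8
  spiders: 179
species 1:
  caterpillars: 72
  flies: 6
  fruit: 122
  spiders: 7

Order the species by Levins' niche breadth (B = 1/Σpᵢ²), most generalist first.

Proportions for species 2 (n=191): 52/191=0.2723, 57/191=0.2984, 65/191=0.3403, 17/191=0.0890
Proportions for species 4 (n=101): 32/101=0.3168, 23/101=0.2277, 45/101=0.4455, 1/101=0.0099
Proportions for species 3 (n=256): 36/256=0.1406, 33/256=0.1289, 8/256=0.0313, 179/256=0.6992
Proportions for species 1 (n=207): 72/207=0.3478, 6/207=0.0290, 122/207=0.5894, 7/207=0.0338
Σp_2ᵢ² = 0.2723² + 0.2984² + 0.3403² + 0.0890² = 0.074147 + 0.089043 + 0.115804 + 0.007921 = 0.286915
B_2 = 1 / 0.286915 = 3.4854
Σp_4ᵢ² = 0.3168² + 0.2277² + 0.4455² + 0.0099² = 0.100362 + 0.051847 + 0.198470 + 0.000098 = 0.350777
B_4 = 1 / 0.350777 = 2.8508
Σp_3ᵢ² = 0.1406² + 0.1289² + 0.0313² + 0.6992² = 0.019768 + 0.016615 + 0.000980 + 0.488881 = 0.526244
B_3 = 1 / 0.526244 = 1.9003
Σp_1ᵢ² = 0.3478² + 0.0290² + 0.5894² + 0.0338² = 0.120965 + 0.000841 + 0.347392 + 0.001142 = 0.470340
B_1 = 1 / 0.470340 = 2.1261
Ranking by B (broadest → narrowest): species 2 (3.49) > species 4 (2.85) > species 1 (2.13) > species 3 (1.90)

species 2 > species 4 > species 1 > species 3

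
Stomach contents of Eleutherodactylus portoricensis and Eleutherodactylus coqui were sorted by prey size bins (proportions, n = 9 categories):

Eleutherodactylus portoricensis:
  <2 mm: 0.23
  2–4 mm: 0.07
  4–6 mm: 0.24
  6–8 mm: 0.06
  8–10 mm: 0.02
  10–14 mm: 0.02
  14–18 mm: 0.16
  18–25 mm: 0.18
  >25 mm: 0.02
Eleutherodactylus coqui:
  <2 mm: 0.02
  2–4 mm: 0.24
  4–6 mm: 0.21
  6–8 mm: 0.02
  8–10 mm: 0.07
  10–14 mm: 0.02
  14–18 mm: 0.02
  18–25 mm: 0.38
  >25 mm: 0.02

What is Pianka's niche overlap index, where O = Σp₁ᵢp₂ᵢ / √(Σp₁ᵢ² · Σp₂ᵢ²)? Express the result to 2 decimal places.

Σ p₁ᵢp₂ᵢ = 0.0046 + 0.0168 + 0.0504 + 0.0012 + 0.0014 + 0.0004 + 0.0032 + 0.0684 + 0.0004 = 0.1468
Σp_1ᵢ² = 0.23² + 0.07² + 0.24² + 0.06² + 0.02² + 0.02² + 0.16² + 0.18² + 0.02² = 0.0529 + 0.0049 + 0.0576 + 0.0036 + 0.0004 + 0.0004 + 0.0256 + 0.0324 + 0.0004 = 0.1782
Σp_2ᵢ² = 0.02² + 0.24² + 0.21² + 0.02² + 0.07² + 0.02² + 0.02² + 0.38² + 0.02² = 0.0004 + 0.0576 + 0.0441 + 0.0004 + 0.0049 + 0.0004 + 0.0004 + 0.1444 + 0.0004 = 0.2530
O = 0.1468 / √(0.1782 × 0.2530) = 0.1468 / 0.21233 = 0.6914

0.69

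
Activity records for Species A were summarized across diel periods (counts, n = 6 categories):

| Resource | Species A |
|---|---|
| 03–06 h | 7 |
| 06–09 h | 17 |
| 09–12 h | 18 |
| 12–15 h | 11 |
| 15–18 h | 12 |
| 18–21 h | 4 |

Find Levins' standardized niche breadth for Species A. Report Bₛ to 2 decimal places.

Proportions for Species A (n=69): 7/69=0.1014, 17/69=0.2464, 18/69=0.2609, 11/69=0.1594, 12/69=0.1739, 4/69=0.0580
Σpᵢ² = 0.1014² + 0.2464² + 0.2609² + 0.1594² + 0.1739² + 0.0580² = 0.010282 + 0.060713 + 0.068069 + 0.025408 + 0.030241 + 0.003364 = 0.198077
B = 1 / 0.198077 = 5.0485
Bₛ = (B − 1)/(n − 1) = (5.0485 − 1)/(6 − 1) = 4.0485/5 = 0.8097

0.81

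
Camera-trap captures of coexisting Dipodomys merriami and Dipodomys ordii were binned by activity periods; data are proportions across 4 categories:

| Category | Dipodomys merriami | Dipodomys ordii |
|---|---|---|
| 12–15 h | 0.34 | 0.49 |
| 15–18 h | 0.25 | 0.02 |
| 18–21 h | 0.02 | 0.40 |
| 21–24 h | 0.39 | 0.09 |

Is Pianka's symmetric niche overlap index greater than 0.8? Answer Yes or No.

Σ p₁ᵢp₂ᵢ = 0.1666 + 0.0050 + 0.0080 + 0.0351 = 0.2147
Σp_1ᵢ² = 0.34² + 0.25² + 0.02² + 0.39² = 0.1156 + 0.0625 + 0.0004 + 0.1521 = 0.3306
Σp_2ᵢ² = 0.49² + 0.02² + 0.40² + 0.09² = 0.2401 + 0.0004 + 0.1600 + 0.0081 = 0.4086
O = 0.2147 / √(0.3306 × 0.4086) = 0.2147 / 0.36754 = 0.5842
O = 0.5842 < 0.8 → No.

No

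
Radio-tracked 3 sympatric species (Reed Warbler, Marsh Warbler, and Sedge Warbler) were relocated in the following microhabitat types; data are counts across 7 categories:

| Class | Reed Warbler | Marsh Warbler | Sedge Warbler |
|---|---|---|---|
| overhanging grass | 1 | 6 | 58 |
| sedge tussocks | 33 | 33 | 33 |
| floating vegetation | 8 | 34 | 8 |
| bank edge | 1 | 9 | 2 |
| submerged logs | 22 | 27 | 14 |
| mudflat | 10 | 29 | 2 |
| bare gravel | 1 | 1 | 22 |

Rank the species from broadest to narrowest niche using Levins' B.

Marsh Warbler > Sedge Warbler > Reed Warbler

Proportions for Reed Warbler (n=76): 1/76=0.0132, 33/76=0.4342, 8/76=0.1053, 1/76=0.0132, 22/76=0.2895, 10/76=0.1316, 1/76=0.0132
Proportions for Marsh Warbler (n=139): 6/139=0.0432, 33/139=0.2374, 34/139=0.2446, 9/139=0.0647, 27/139=0.1942, 29/139=0.2086, 1/139=0.0072
Proportions for Sedge Warbler (n=139): 58/139=0.4173, 33/139=0.2374, 8/139=0.0576, 2/139=0.0144, 14/139=0.1007, 2/139=0.0144, 22/139=0.1583
Σp_Reedᵢ² = 0.0132² + 0.4342² + 0.1053² + 0.0132² + 0.2895² + 0.1316² + 0.0132² = 0.000174 + 0.188530 + 0.011088 + 0.000174 + 0.083810 + 0.017319 + 0.000174 = 0.301269
B_Reed = 1 / 0.301269 = 3.3193
Σp_Marsᵢ² = 0.0432² + 0.2374² + 0.2446² + 0.0647² + 0.1942² + 0.2086² + 0.0072² = 0.001866 + 0.056359 + 0.059829 + 0.004186 + 0.037714 + 0.043514 + 0.000052 = 0.203520
B_Mars = 1 / 0.203520 = 4.9135
Σp_Sedgᵢ² = 0.4173² + 0.2374² + 0.0576² + 0.0144² + 0.1007² + 0.0144² + 0.1583² = 0.174139 + 0.056359 + 0.003318 + 0.000207 + 0.010140 + 0.000207 + 0.025059 = 0.269429
B_Sedg = 1 / 0.269429 = 3.7116
Ranking by B (broadest → narrowest): Marsh Warbler (4.91) > Sedge Warbler (3.71) > Reed Warbler (3.32)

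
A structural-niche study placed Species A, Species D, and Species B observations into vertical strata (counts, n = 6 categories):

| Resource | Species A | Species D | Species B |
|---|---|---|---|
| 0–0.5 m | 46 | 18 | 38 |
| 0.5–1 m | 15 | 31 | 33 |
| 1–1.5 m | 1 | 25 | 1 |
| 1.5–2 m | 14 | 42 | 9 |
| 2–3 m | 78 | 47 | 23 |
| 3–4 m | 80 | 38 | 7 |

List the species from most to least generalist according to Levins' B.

Proportions for Species A (n=234): 46/234=0.1966, 15/234=0.0641, 1/234=0.0043, 14/234=0.0598, 78/234=0.3333, 80/234=0.3419
Proportions for Species D (n=201): 18/201=0.0896, 31/201=0.1542, 25/201=0.1244, 42/201=0.2090, 47/201=0.2338, 38/201=0.1891
Proportions for Species B (n=111): 38/111=0.3423, 33/111=0.2973, 1/111=0.0090, 9/111=0.0811, 23/111=0.2072, 7/111=0.0631
Σp_Aᵢ² = 0.1966² + 0.0641² + 0.0043² + 0.0598² + 0.3333² + 0.3419² = 0.038652 + 0.004109 + 0.000018 + 0.003576 + 0.111089 + 0.116896 = 0.274340
B_A = 1 / 0.274340 = 3.6451
Σp_Dᵢ² = 0.0896² + 0.1542² + 0.1244² + 0.2090² + 0.2338² + 0.1891² = 0.008028 + 0.023778 + 0.015475 + 0.043681 + 0.054662 + 0.035759 = 0.181383
B_D = 1 / 0.181383 = 5.5132
Σp_Bᵢ² = 0.3423² + 0.2973² + 0.0090² + 0.0811² + 0.2072² + 0.0631² = 0.117169 + 0.088387 + 0.000081 + 0.006577 + 0.042932 + 0.003982 = 0.259128
B_B = 1 / 0.259128 = 3.8591
Ranking by B (broadest → narrowest): Species D (5.51) > Species B (3.86) > Species A (3.65)

Species D > Species B > Species A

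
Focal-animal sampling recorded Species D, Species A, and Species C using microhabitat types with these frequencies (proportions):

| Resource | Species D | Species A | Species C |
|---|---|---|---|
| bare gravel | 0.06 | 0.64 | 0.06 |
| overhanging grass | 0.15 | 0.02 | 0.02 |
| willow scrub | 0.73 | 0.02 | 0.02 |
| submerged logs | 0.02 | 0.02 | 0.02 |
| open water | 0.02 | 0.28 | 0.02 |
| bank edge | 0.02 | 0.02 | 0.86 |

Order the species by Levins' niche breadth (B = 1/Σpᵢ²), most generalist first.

Σp_Dᵢ² = 0.06² + 0.15² + 0.73² + 0.02² + 0.02² + 0.02² = 0.0036 + 0.0225 + 0.5329 + 0.0004 + 0.0004 + 0.0004 = 0.5602
B_D = 1 / 0.5602 = 1.7851
Σp_Aᵢ² = 0.64² + 0.02² + 0.02² + 0.02² + 0.28² + 0.02² = 0.4096 + 0.0004 + 0.0004 + 0.0004 + 0.0784 + 0.0004 = 0.4896
B_A = 1 / 0.4896 = 2.0425
Σp_Cᵢ² = 0.06² + 0.02² + 0.02² + 0.02² + 0.02² + 0.86² = 0.0036 + 0.0004 + 0.0004 + 0.0004 + 0.0004 + 0.7396 = 0.7448
B_C = 1 / 0.7448 = 1.3426
Ranking by B (broadest → narrowest): Species A (2.04) > Species D (1.79) > Species C (1.34)

Species A > Species D > Species C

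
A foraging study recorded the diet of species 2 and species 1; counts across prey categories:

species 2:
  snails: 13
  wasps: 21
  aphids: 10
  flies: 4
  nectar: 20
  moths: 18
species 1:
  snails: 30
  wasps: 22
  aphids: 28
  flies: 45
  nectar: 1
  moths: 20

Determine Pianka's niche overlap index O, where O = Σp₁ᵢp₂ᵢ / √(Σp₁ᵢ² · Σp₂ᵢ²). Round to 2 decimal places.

Proportions for species 2 (n=86): 13/86=0.1512, 21/86=0.2442, 10/86=0.1163, 4/86=0.0465, 20/86=0.2326, 18/86=0.2093
Proportions for species 1 (n=146): 30/146=0.2055, 22/146=0.1507, 28/146=0.1918, 45/146=0.3082, 1/146=0.0068, 20/146=0.1370
Σ p₁ᵢp₂ᵢ = 0.031072 + 0.036801 + 0.022306 + 0.014331 + 0.001582 + 0.028674 = 0.134766
Σp_1ᵢ² = 0.1512² + 0.2442² + 0.1163² + 0.0465² + 0.2326² + 0.2093² = 0.022861 + 0.059634 + 0.013526 + 0.002162 + 0.054103 + 0.043806 = 0.196092
Σp_2ᵢ² = 0.2055² + 0.1507² + 0.1918² + 0.3082² + 0.0068² + 0.1370² = 0.042230 + 0.022710 + 0.036787 + 0.094987 + 0.000046 + 0.018769 = 0.215529
O = 0.134766 / √(0.196092 × 0.215529) = 0.134766 / 0.2055809 = 0.6555

0.66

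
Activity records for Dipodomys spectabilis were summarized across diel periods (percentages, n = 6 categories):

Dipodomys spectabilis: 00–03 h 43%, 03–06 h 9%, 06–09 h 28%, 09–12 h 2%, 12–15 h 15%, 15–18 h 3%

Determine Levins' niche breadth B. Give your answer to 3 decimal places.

3.388

Convert percentages to proportions (divide by 100).
Σpᵢ² = 0.43² + 0.09² + 0.28² + 0.02² + 0.15² + 0.03² = 0.1849 + 0.0081 + 0.0784 + 0.0004 + 0.0225 + 0.0009 = 0.2952
B = 1 / 0.2952 = 3.38753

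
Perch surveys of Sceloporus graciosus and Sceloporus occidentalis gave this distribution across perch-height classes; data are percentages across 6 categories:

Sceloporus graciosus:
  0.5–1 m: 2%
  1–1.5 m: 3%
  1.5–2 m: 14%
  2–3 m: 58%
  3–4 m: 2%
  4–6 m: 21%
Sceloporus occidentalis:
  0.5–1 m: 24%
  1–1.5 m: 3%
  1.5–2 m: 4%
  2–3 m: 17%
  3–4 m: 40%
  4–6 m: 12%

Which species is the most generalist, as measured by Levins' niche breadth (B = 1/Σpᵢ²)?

Sceloporus occidentalis

Convert percentages to proportions (divide by 100).
Σp_gracᵢ² = 0.02² + 0.03² + 0.14² + 0.58² + 0.02² + 0.21² = 0.0004 + 0.0009 + 0.0196 + 0.3364 + 0.0004 + 0.0441 = 0.4018
B_grac = 1 / 0.4018 = 2.4888
Σp_occiᵢ² = 0.24² + 0.03² + 0.04² + 0.17² + 0.40² + 0.12² = 0.0576 + 0.0009 + 0.0016 + 0.0289 + 0.1600 + 0.0144 = 0.2634
B_occi = 1 / 0.2634 = 3.7965
Highest B → broadest niche (most generalist): Sceloporus occidentalis (B = 3.80).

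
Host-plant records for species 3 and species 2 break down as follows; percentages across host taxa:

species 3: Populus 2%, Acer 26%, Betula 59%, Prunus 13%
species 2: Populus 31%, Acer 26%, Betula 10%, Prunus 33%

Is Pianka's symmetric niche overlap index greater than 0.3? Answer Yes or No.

Convert percentages to proportions (divide by 100).
Σ p₁ᵢp₂ᵢ = 0.0062 + 0.0676 + 0.0590 + 0.0429 = 0.1757
Σp_1ᵢ² = 0.02² + 0.26² + 0.59² + 0.13² = 0.0004 + 0.0676 + 0.3481 + 0.0169 = 0.4330
Σp_2ᵢ² = 0.31² + 0.26² + 0.10² + 0.33² = 0.0961 + 0.0676 + 0.0100 + 0.1089 = 0.2826
O = 0.1757 / √(0.4330 × 0.2826) = 0.1757 / 0.34981 = 0.5023
O = 0.5023 > 0.3 → Yes.

Yes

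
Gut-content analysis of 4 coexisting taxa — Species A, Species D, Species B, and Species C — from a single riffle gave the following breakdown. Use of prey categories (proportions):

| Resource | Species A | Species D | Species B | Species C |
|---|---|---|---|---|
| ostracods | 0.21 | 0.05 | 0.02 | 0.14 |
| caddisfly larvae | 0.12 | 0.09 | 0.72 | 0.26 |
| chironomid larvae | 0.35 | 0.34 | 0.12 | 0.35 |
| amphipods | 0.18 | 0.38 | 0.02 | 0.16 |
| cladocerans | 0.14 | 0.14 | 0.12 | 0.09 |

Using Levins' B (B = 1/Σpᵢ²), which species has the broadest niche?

Σp_Aᵢ² = 0.21² + 0.12² + 0.35² + 0.18² + 0.14² = 0.0441 + 0.0144 + 0.1225 + 0.0324 + 0.0196 = 0.2330
B_A = 1 / 0.2330 = 4.2918
Σp_Dᵢ² = 0.05² + 0.09² + 0.34² + 0.38² + 0.14² = 0.0025 + 0.0081 + 0.1156 + 0.1444 + 0.0196 = 0.2902
B_D = 1 / 0.2902 = 3.4459
Σp_Bᵢ² = 0.02² + 0.72² + 0.12² + 0.02² + 0.12² = 0.0004 + 0.5184 + 0.0144 + 0.0004 + 0.0144 = 0.5480
B_B = 1 / 0.5480 = 1.8248
Σp_Cᵢ² = 0.14² + 0.26² + 0.35² + 0.16² + 0.09² = 0.0196 + 0.0676 + 0.1225 + 0.0256 + 0.0081 = 0.2434
B_C = 1 / 0.2434 = 4.1085
Highest B → broadest niche (most generalist): Species A (B = 4.29).

Species A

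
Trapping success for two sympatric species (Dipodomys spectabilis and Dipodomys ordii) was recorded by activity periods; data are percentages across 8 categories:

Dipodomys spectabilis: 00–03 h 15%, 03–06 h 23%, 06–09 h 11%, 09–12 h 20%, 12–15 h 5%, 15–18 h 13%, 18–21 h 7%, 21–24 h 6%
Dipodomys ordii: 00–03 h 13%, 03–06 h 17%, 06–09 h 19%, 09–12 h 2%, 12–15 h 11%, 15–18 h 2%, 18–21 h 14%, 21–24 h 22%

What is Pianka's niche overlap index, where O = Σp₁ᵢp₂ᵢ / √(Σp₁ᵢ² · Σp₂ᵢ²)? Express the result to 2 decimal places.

0.72

Convert percentages to proportions (divide by 100).
Σ p₁ᵢp₂ᵢ = 0.0195 + 0.0391 + 0.0209 + 0.0040 + 0.0055 + 0.0026 + 0.0098 + 0.0132 = 0.1146
Σp_1ᵢ² = 0.15² + 0.23² + 0.11² + 0.20² + 0.05² + 0.13² + 0.07² + 0.06² = 0.0225 + 0.0529 + 0.0121 + 0.0400 + 0.0025 + 0.0169 + 0.0049 + 0.0036 = 0.1554
Σp_2ᵢ² = 0.13² + 0.17² + 0.19² + 0.02² + 0.11² + 0.02² + 0.14² + 0.22² = 0.0169 + 0.0289 + 0.0361 + 0.0004 + 0.0121 + 0.0004 + 0.0196 + 0.0484 = 0.1628
O = 0.1146 / √(0.1554 × 0.1628) = 0.1146 / 0.15906 = 0.7205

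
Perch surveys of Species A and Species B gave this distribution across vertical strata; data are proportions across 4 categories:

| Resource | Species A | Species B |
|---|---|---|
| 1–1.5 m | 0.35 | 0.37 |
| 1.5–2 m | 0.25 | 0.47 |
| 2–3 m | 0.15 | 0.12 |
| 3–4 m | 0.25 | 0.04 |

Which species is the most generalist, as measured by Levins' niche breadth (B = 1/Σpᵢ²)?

Σp_Aᵢ² = 0.35² + 0.25² + 0.15² + 0.25² = 0.1225 + 0.0625 + 0.0225 + 0.0625 = 0.2700
B_A = 1 / 0.2700 = 3.7037
Σp_Bᵢ² = 0.37² + 0.47² + 0.12² + 0.04² = 0.1369 + 0.2209 + 0.0144 + 0.0016 = 0.3738
B_B = 1 / 0.3738 = 2.6752
Highest B → broadest niche (most generalist): Species A (B = 3.70).

Species A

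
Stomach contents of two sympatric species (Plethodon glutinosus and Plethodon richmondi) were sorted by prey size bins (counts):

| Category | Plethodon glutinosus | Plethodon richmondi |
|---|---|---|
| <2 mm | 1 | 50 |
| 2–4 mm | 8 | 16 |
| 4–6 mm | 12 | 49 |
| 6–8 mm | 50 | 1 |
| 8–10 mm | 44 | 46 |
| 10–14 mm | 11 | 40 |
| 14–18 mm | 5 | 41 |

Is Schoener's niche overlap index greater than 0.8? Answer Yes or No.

Proportions for Plethodon glutinosus (n=131): 1/131=0.0076, 8/131=0.0611, 12/131=0.0916, 50/131=0.3817, 44/131=0.3359, 11/131=0.0840, 5/131=0.0382
Proportions for Plethodon richmondi (n=243): 50/243=0.2058, 16/243=0.0658, 49/243=0.2016, 1/243=0.0041, 46/243=0.1893, 40/243=0.1646, 41/243=0.1687
Σ|p₁ᵢ − p₂ᵢ| = 0.1982 + 0.0047 + 0.1100 + 0.3776 + 0.1466 + 0.0806 + 0.1305 = 1.0482
D = 1 − ½ × 1.0482 = 1 − 0.52410 = 0.47590
D = 0.47590 < 0.8 → No.

No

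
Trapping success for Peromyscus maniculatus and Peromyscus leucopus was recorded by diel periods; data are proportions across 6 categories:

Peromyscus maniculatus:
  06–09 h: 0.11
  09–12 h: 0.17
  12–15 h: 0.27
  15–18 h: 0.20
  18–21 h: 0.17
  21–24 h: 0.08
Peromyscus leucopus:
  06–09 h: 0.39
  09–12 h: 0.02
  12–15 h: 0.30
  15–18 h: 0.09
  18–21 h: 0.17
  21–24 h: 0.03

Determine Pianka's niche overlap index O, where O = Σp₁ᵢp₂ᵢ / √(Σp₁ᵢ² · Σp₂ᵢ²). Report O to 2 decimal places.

Σ p₁ᵢp₂ᵢ = 0.0429 + 0.0034 + 0.0810 + 0.0180 + 0.0289 + 0.0024 = 0.1766
Σp_1ᵢ² = 0.11² + 0.17² + 0.27² + 0.20² + 0.17² + 0.08² = 0.0121 + 0.0289 + 0.0729 + 0.0400 + 0.0289 + 0.0064 = 0.1892
Σp_2ᵢ² = 0.39² + 0.02² + 0.30² + 0.09² + 0.17² + 0.03² = 0.1521 + 0.0004 + 0.0900 + 0.0081 + 0.0289 + 0.0009 = 0.2804
O = 0.1766 / √(0.1892 × 0.2804) = 0.1766 / 0.23033 = 0.7667

0.77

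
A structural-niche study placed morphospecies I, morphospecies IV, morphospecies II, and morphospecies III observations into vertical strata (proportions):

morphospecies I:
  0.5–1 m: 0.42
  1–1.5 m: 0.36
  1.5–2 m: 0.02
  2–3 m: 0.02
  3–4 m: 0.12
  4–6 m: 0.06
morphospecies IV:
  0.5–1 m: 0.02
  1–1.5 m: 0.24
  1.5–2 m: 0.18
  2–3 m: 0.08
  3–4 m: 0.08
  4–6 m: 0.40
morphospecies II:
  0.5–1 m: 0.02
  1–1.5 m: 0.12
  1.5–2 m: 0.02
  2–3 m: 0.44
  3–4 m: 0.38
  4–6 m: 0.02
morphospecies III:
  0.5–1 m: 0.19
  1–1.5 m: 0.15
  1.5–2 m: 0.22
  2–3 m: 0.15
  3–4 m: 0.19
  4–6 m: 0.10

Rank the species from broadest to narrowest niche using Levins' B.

Σp_Iᵢ² = 0.42² + 0.36² + 0.02² + 0.02² + 0.12² + 0.06² = 0.1764 + 0.1296 + 0.0004 + 0.0004 + 0.0144 + 0.0036 = 0.3248
B_I = 1 / 0.3248 = 3.0788
Σp_IVᵢ² = 0.02² + 0.24² + 0.18² + 0.08² + 0.08² + 0.40² = 0.0004 + 0.0576 + 0.0324 + 0.0064 + 0.0064 + 0.1600 = 0.2632
B_IV = 1 / 0.2632 = 3.7994
Σp_IIᵢ² = 0.02² + 0.12² + 0.02² + 0.44² + 0.38² + 0.02² = 0.0004 + 0.0144 + 0.0004 + 0.1936 + 0.1444 + 0.0004 = 0.3536
B_II = 1 / 0.3536 = 2.8281
Σp_IIIᵢ² = 0.19² + 0.15² + 0.22² + 0.15² + 0.19² + 0.10² = 0.0361 + 0.0225 + 0.0484 + 0.0225 + 0.0361 + 0.0100 = 0.1756
B_III = 1 / 0.1756 = 5.6948
Ranking by B (broadest → narrowest): morphospecies III (5.69) > morphospecies IV (3.80) > morphospecies I (3.08) > morphospecies II (2.83)

morphospecies III > morphospecies IV > morphospecies I > morphospecies II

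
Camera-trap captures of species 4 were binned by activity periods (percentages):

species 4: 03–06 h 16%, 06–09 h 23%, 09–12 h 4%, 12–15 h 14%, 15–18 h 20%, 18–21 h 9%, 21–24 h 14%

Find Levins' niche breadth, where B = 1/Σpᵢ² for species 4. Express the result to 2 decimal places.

Convert percentages to proportions (divide by 100).
Σpᵢ² = 0.16² + 0.23² + 0.04² + 0.14² + 0.20² + 0.09² + 0.14² = 0.0256 + 0.0529 + 0.0016 + 0.0196 + 0.0400 + 0.0081 + 0.0196 = 0.1674
B = 1 / 0.1674 = 5.9737

5.97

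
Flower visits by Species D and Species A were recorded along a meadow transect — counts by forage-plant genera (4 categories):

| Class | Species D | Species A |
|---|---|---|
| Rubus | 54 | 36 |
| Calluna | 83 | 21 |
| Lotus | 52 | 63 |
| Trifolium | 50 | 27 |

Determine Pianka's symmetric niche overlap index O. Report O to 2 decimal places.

0.85

Proportions for Species D (n=239): 54/239=0.2259, 83/239=0.3473, 52/239=0.2176, 50/239=0.2092
Proportions for Species A (n=147): 36/147=0.2449, 21/147=0.1429, 63/147=0.4286, 27/147=0.1837
Σ p₁ᵢp₂ᵢ = 0.055323 + 0.049629 + 0.093263 + 0.038430 = 0.236645
Σp_1ᵢ² = 0.2259² + 0.3473² + 0.2176² + 0.2092² = 0.051031 + 0.120617 + 0.047350 + 0.043765 = 0.262763
Σp_2ᵢ² = 0.2449² + 0.1429² + 0.4286² + 0.1837² = 0.059976 + 0.020420 + 0.183698 + 0.033746 = 0.297840
O = 0.236645 / √(0.262763 × 0.297840) = 0.236645 / 0.2797523 = 0.8459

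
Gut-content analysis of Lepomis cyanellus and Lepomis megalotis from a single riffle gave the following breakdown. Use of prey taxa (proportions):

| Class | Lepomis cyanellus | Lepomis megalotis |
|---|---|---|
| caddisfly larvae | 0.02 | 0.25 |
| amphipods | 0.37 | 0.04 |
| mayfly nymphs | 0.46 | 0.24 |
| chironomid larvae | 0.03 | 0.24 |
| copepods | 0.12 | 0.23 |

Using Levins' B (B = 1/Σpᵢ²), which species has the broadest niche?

Lepomis megalotis

Σp_cyanᵢ² = 0.02² + 0.37² + 0.46² + 0.03² + 0.12² = 0.0004 + 0.1369 + 0.2116 + 0.0009 + 0.0144 = 0.3642
B_cyan = 1 / 0.3642 = 2.7457
Σp_megaᵢ² = 0.25² + 0.04² + 0.24² + 0.24² + 0.23² = 0.0625 + 0.0016 + 0.0576 + 0.0576 + 0.0529 = 0.2322
B_mega = 1 / 0.2322 = 4.3066
Highest B → broadest niche (most generalist): Lepomis megalotis (B = 4.31).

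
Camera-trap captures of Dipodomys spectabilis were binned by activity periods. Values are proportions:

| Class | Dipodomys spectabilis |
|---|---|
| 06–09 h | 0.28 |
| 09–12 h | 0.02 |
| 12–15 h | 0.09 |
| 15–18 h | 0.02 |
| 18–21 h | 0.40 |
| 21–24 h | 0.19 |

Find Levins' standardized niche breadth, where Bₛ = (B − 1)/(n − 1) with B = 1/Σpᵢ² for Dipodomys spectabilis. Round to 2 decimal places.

0.51

Σpᵢ² = 0.28² + 0.02² + 0.09² + 0.02² + 0.40² + 0.19² = 0.0784 + 0.0004 + 0.0081 + 0.0004 + 0.1600 + 0.0361 = 0.2834
B = 1 / 0.2834 = 3.5286
Bₛ = (B − 1)/(n − 1) = (3.5286 − 1)/(6 − 1) = 2.5286/5 = 0.5057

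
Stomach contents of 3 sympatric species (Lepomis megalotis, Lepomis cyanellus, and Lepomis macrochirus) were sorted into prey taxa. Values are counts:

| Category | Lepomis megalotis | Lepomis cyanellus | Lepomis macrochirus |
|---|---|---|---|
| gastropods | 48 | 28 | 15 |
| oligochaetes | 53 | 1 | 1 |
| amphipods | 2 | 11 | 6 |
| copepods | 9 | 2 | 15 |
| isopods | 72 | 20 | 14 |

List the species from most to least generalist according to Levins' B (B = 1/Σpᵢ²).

Proportions for Lepomis megalotis (n=184): 48/184=0.2609, 53/184=0.2880, 2/184=0.0109, 9/184=0.0489, 72/184=0.3913
Proportions for Lepomis cyanellus (n=62): 28/62=0.4516, 1/62=0.0161, 11/62=0.1774, 2/62=0.0323, 20/62=0.3226
Proportions for Lepomis macrochirus (n=51): 15/51=0.2941, 1/51=0.0196, 6/51=0.1176, 15/51=0.2941, 14/51=0.2745
Σp_megaᵢ² = 0.2609² + 0.2880² + 0.0109² + 0.0489² + 0.3913² = 0.068069 + 0.082944 + 0.000119 + 0.002391 + 0.153116 = 0.306639
B_mega = 1 / 0.306639 = 3.2612
Σp_cyanᵢ² = 0.4516² + 0.0161² + 0.1774² + 0.0323² + 0.3226² = 0.203943 + 0.000259 + 0.031471 + 0.001043 + 0.104071 = 0.340787
B_cyan = 1 / 0.340787 = 2.9344
Σp_macrᵢ² = 0.2941² + 0.0196² + 0.1176² + 0.2941² + 0.2745² = 0.086495 + 0.000384 + 0.013830 + 0.086495 + 0.075350 = 0.262554
B_macr = 1 / 0.262554 = 3.8087
Ranking by B (broadest → narrowest): Lepomis macrochirus (3.81) > Lepomis megalotis (3.26) > Lepomis cyanellus (2.93)

Lepomis macrochirus > Lepomis megalotis > Lepomis cyanellus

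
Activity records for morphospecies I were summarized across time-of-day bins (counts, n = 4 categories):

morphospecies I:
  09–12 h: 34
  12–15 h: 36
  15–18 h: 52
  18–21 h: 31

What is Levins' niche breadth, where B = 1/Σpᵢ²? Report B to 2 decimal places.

3.83

Proportions for morphospecies I (n=153): 34/153=0.2222, 36/153=0.2353, 52/153=0.3399, 31/153=0.2026
Σpᵢ² = 0.2222² + 0.2353² + 0.3399² + 0.2026² = 0.049373 + 0.055366 + 0.115532 + 0.041047 = 0.261318
B = 1 / 0.261318 = 3.8268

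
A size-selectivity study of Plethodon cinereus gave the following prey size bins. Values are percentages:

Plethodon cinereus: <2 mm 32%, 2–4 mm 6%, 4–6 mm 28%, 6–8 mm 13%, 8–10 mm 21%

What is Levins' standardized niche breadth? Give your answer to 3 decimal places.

0.769

Convert percentages to proportions (divide by 100).
Σpᵢ² = 0.32² + 0.06² + 0.28² + 0.13² + 0.21² = 0.1024 + 0.0036 + 0.0784 + 0.0169 + 0.0441 = 0.2454
B = 1 / 0.2454 = 4.07498
Bₛ = (B − 1)/(n − 1) = (4.07498 − 1)/(5 − 1) = 3.07498/4 = 0.76875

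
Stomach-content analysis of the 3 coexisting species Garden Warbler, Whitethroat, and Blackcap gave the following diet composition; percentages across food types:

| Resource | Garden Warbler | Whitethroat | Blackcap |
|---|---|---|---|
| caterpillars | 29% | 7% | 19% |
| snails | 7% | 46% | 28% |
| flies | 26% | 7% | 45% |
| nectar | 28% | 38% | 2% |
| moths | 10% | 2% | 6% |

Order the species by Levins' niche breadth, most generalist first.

Convert percentages to proportions (divide by 100).
Σp_Warbᵢ² = 0.29² + 0.07² + 0.26² + 0.28² + 0.10² = 0.0841 + 0.0049 + 0.0676 + 0.0784 + 0.0100 = 0.2450
B_Warb = 1 / 0.2450 = 4.0816
Σp_Whitᵢ² = 0.07² + 0.46² + 0.07² + 0.38² + 0.02² = 0.0049 + 0.2116 + 0.0049 + 0.1444 + 0.0004 = 0.3662
B_Whit = 1 / 0.3662 = 2.7307
Σp_Blacᵢ² = 0.19² + 0.28² + 0.45² + 0.02² + 0.06² = 0.0361 + 0.0784 + 0.2025 + 0.0004 + 0.0036 = 0.3210
B_Blac = 1 / 0.3210 = 3.1153
Ranking by B (broadest → narrowest): Garden Warbler (4.08) > Blackcap (3.12) > Whitethroat (2.73)

Garden Warbler > Blackcap > Whitethroat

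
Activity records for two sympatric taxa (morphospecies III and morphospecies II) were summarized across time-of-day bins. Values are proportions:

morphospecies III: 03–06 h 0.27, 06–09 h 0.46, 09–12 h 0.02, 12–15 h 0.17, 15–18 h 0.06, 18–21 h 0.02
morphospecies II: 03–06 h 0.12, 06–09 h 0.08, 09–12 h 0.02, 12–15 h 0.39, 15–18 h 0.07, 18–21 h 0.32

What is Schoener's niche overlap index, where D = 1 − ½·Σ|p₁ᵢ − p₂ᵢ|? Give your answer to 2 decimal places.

0.47

Σ|p₁ᵢ − p₂ᵢ| = 0.15 + 0.38 + 0.00 + 0.22 + 0.01 + 0.30 = 1.06
D = 1 − ½ × 1.06 = 1 − 0.530 = 0.4700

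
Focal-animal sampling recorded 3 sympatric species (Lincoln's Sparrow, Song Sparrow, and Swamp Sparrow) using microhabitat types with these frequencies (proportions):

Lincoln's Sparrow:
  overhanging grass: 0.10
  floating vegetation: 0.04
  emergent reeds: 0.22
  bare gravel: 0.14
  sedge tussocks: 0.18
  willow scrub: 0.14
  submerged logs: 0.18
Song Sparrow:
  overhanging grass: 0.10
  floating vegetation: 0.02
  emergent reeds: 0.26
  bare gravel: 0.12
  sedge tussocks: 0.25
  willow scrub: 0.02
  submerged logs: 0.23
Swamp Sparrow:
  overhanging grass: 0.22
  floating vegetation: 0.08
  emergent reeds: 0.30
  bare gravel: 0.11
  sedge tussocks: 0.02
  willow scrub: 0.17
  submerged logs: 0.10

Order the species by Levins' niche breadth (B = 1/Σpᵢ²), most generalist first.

Lincoln's Sparrow > Swamp Sparrow > Song Sparrow

Σp_Lincᵢ² = 0.10² + 0.04² + 0.22² + 0.14² + 0.18² + 0.14² + 0.18² = 0.0100 + 0.0016 + 0.0484 + 0.0196 + 0.0324 + 0.0196 + 0.0324 = 0.1640
B_Linc = 1 / 0.1640 = 6.0976
Σp_Songᵢ² = 0.10² + 0.02² + 0.26² + 0.12² + 0.25² + 0.02² + 0.23² = 0.0100 + 0.0004 + 0.0676 + 0.0144 + 0.0625 + 0.0004 + 0.0529 = 0.2082
B_Song = 1 / 0.2082 = 4.8031
Σp_Swamᵢ² = 0.22² + 0.08² + 0.30² + 0.11² + 0.02² + 0.17² + 0.10² = 0.0484 + 0.0064 + 0.0900 + 0.0121 + 0.0004 + 0.0289 + 0.0100 = 0.1962
B_Swam = 1 / 0.1962 = 5.0968
Ranking by B (broadest → narrowest): Lincoln's Sparrow (6.10) > Swamp Sparrow (5.10) > Song Sparrow (4.80)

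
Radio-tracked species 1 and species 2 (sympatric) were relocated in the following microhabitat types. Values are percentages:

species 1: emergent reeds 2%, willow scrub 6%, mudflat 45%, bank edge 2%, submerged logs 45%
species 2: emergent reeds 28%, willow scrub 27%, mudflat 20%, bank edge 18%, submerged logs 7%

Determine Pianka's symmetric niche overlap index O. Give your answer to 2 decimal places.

Convert percentages to proportions (divide by 100).
Σ p₁ᵢp₂ᵢ = 0.0056 + 0.0162 + 0.0900 + 0.0036 + 0.0315 = 0.1469
Σp_1ᵢ² = 0.02² + 0.06² + 0.45² + 0.02² + 0.45² = 0.0004 + 0.0036 + 0.2025 + 0.0004 + 0.2025 = 0.4094
Σp_2ᵢ² = 0.28² + 0.27² + 0.20² + 0.18² + 0.07² = 0.0784 + 0.0729 + 0.0400 + 0.0324 + 0.0049 = 0.2286
O = 0.1469 / √(0.4094 × 0.2286) = 0.1469 / 0.30592 = 0.4802

0.48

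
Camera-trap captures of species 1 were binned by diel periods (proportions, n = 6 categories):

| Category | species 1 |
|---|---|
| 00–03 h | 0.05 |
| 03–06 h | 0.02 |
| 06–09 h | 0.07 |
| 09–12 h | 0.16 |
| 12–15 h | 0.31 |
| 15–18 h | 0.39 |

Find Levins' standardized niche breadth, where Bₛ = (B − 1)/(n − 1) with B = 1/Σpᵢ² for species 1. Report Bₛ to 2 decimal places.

0.51

Σpᵢ² = 0.05² + 0.02² + 0.07² + 0.16² + 0.31² + 0.39² = 0.0025 + 0.0004 + 0.0049 + 0.0256 + 0.0961 + 0.1521 = 0.2816
B = 1 / 0.2816 = 3.5511
Bₛ = (B − 1)/(n − 1) = (3.5511 − 1)/(6 − 1) = 2.5511/5 = 0.5102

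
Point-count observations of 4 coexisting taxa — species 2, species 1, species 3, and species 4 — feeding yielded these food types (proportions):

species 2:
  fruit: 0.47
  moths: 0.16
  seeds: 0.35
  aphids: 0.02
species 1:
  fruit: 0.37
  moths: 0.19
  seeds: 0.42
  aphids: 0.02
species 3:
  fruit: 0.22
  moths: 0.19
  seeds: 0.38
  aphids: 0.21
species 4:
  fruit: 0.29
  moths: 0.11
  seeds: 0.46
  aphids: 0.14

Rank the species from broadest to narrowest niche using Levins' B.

species 3 > species 4 > species 1 > species 2

Σp_2ᵢ² = 0.47² + 0.16² + 0.35² + 0.02² = 0.2209 + 0.0256 + 0.1225 + 0.0004 = 0.3694
B_2 = 1 / 0.3694 = 2.7071
Σp_1ᵢ² = 0.37² + 0.19² + 0.42² + 0.02² = 0.1369 + 0.0361 + 0.1764 + 0.0004 = 0.3498
B_1 = 1 / 0.3498 = 2.8588
Σp_3ᵢ² = 0.22² + 0.19² + 0.38² + 0.21² = 0.0484 + 0.0361 + 0.1444 + 0.0441 = 0.2730
B_3 = 1 / 0.2730 = 3.6630
Σp_4ᵢ² = 0.29² + 0.11² + 0.46² + 0.14² = 0.0841 + 0.0121 + 0.2116 + 0.0196 = 0.3274
B_4 = 1 / 0.3274 = 3.0544
Ranking by B (broadest → narrowest): species 3 (3.66) > species 4 (3.05) > species 1 (2.86) > species 2 (2.71)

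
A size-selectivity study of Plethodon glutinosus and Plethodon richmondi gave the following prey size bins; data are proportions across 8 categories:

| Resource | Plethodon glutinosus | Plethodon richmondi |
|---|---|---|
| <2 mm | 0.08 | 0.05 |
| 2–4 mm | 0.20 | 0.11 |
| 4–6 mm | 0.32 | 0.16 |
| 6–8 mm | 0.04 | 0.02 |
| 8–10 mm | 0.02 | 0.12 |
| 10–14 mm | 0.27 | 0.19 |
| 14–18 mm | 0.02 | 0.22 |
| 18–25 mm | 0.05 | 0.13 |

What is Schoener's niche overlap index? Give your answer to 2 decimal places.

Σ|p₁ᵢ − p₂ᵢ| = 0.03 + 0.09 + 0.16 + 0.02 + 0.10 + 0.08 + 0.20 + 0.08 = 0.76
D = 1 − ½ × 0.76 = 1 − 0.380 = 0.6200

0.62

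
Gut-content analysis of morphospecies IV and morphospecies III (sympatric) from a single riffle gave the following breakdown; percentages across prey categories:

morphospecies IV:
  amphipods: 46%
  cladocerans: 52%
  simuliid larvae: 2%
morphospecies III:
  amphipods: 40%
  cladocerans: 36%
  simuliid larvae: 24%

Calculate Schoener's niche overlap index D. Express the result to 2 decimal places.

Convert percentages to proportions (divide by 100).
Σ|p₁ᵢ − p₂ᵢ| = 0.06 + 0.16 + 0.22 = 0.44
D = 1 − ½ × 0.44 = 1 − 0.220 = 0.7800

0.78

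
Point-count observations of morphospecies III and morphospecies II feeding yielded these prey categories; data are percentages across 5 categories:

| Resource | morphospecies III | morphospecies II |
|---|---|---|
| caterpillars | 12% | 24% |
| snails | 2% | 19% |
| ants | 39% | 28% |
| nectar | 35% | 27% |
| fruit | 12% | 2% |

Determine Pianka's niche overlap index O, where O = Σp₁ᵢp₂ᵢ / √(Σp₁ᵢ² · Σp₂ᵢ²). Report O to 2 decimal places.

Convert percentages to proportions (divide by 100).
Σ p₁ᵢp₂ᵢ = 0.0288 + 0.0038 + 0.1092 + 0.0945 + 0.0024 = 0.2387
Σp_1ᵢ² = 0.12² + 0.02² + 0.39² + 0.35² + 0.12² = 0.0144 + 0.0004 + 0.1521 + 0.1225 + 0.0144 = 0.3038
Σp_2ᵢ² = 0.24² + 0.19² + 0.28² + 0.27² + 0.02² = 0.0576 + 0.0361 + 0.0784 + 0.0729 + 0.0004 = 0.2454
O = 0.2387 / √(0.3038 × 0.2454) = 0.2387 / 0.27304 = 0.8742

0.87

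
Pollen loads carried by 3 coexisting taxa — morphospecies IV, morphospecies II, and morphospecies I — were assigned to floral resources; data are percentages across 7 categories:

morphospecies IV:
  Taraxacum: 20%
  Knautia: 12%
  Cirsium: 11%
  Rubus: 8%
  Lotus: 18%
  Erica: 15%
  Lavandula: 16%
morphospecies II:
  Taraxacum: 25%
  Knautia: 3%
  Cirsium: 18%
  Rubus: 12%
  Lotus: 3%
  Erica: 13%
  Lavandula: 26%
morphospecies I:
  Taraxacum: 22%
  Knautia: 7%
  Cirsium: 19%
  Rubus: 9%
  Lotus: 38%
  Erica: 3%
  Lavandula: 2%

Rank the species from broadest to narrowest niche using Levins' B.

Convert percentages to proportions (divide by 100).
Σp_IVᵢ² = 0.20² + 0.12² + 0.11² + 0.08² + 0.18² + 0.15² + 0.16² = 0.0400 + 0.0144 + 0.0121 + 0.0064 + 0.0324 + 0.0225 + 0.0256 = 0.1534
B_IV = 1 / 0.1534 = 6.5189
Σp_IIᵢ² = 0.25² + 0.03² + 0.18² + 0.12² + 0.03² + 0.13² + 0.26² = 0.0625 + 0.0009 + 0.0324 + 0.0144 + 0.0009 + 0.0169 + 0.0676 = 0.1956
B_II = 1 / 0.1956 = 5.1125
Σp_Iᵢ² = 0.22² + 0.07² + 0.19² + 0.09² + 0.38² + 0.03² + 0.02² = 0.0484 + 0.0049 + 0.0361 + 0.0081 + 0.1444 + 0.0009 + 0.0004 = 0.2432
B_I = 1 / 0.2432 = 4.1118
Ranking by B (broadest → narrowest): morphospecies IV (6.52) > morphospecies II (5.11) > morphospecies I (4.11)

morphospecies IV > morphospecies II > morphospecies I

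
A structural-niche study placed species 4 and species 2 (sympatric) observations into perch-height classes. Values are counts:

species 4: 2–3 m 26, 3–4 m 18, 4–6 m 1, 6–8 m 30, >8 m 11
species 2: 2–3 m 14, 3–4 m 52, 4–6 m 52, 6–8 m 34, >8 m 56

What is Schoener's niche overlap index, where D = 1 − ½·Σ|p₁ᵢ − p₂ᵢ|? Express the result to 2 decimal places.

Proportions for species 4 (n=86): 26/86=0.3023, 18/86=0.2093, 1/86=0.0116, 30/86=0.3488, 11/86=0.1279
Proportions for species 2 (n=208): 14/208=0.0673, 52/208=0.2500, 52/208=0.2500, 34/208=0.1635, 56/208=0.2692
Σ|p₁ᵢ − p₂ᵢ| = 0.2350 + 0.0407 + 0.2384 + 0.1853 + 0.1413 = 0.8407
D = 1 − ½ × 0.8407 = 1 − 0.42035 = 0.57965

0.58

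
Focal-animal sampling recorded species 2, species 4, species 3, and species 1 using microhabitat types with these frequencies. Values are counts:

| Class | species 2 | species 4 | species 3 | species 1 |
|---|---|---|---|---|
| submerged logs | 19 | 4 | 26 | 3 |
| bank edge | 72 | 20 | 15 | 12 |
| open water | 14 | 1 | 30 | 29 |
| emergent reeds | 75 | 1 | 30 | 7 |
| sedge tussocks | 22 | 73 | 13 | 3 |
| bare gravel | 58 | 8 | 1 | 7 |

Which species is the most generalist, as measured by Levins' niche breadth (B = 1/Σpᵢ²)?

Proportions for species 2 (n=260): 19/260=0.0731, 72/260=0.2769, 14/260=0.0538, 75/260=0.2885, 22/260=0.0846, 58/260=0.2231
Proportions for species 4 (n=107): 4/107=0.0374, 20/107=0.1869, 1/107=0.0093, 1/107=0.0093, 73/107=0.6822, 8/107=0.0748
Proportions for species 3 (n=115): 26/115=0.2261, 15/115=0.1304, 30/115=0.2609, 30/115=0.2609, 13/115=0.1130, 1/115=0.0087
Proportions for species 1 (n=61): 3/61=0.0492, 12/61=0.1967, 29/61=0.4754, 7/61=0.1148, 3/61=0.0492, 7/61=0.1148
Σp_2ᵢ² = 0.0731² + 0.2769² + 0.0538² + 0.2885² + 0.0846² + 0.2231² = 0.005344 + 0.076674 + 0.002894 + 0.083232 + 0.007157 + 0.049774 = 0.225075
B_2 = 1 / 0.225075 = 4.4430
Σp_4ᵢ² = 0.0374² + 0.1869² + 0.0093² + 0.0093² + 0.6822² + 0.0748² = 0.001399 + 0.034932 + 0.000086 + 0.000086 + 0.465397 + 0.005595 = 0.507495
B_4 = 1 / 0.507495 = 1.9705
Σp_3ᵢ² = 0.2261² + 0.1304² + 0.2609² + 0.2609² + 0.1130² + 0.0087² = 0.051121 + 0.017004 + 0.068069 + 0.068069 + 0.012769 + 0.000076 = 0.217108
B_3 = 1 / 0.217108 = 4.6060
Σp_1ᵢ² = 0.0492² + 0.1967² + 0.4754² + 0.1148² + 0.0492² + 0.1148² = 0.002421 + 0.038691 + 0.226005 + 0.013179 + 0.002421 + 0.013179 = 0.295896
B_1 = 1 / 0.295896 = 3.3796
Highest B → broadest niche (most generalist): species 3 (B = 4.61).

species 3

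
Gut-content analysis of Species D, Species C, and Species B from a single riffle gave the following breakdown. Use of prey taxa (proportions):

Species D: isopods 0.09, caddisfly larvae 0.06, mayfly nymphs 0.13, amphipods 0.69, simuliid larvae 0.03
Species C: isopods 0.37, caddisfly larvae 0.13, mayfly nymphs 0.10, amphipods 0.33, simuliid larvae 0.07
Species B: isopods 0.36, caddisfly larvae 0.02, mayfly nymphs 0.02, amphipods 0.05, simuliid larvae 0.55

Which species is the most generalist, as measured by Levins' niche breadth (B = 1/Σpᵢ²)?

Σp_Dᵢ² = 0.09² + 0.06² + 0.13² + 0.69² + 0.03² = 0.0081 + 0.0036 + 0.0169 + 0.4761 + 0.0009 = 0.5056
B_D = 1 / 0.5056 = 1.9778
Σp_Cᵢ² = 0.37² + 0.13² + 0.10² + 0.33² + 0.07² = 0.1369 + 0.0169 + 0.0100 + 0.1089 + 0.0049 = 0.2776
B_C = 1 / 0.2776 = 3.6023
Σp_Bᵢ² = 0.36² + 0.02² + 0.02² + 0.05² + 0.55² = 0.1296 + 0.0004 + 0.0004 + 0.0025 + 0.3025 = 0.4354
B_B = 1 / 0.4354 = 2.2967
Highest B → broadest niche (most generalist): Species C (B = 3.60).

Species C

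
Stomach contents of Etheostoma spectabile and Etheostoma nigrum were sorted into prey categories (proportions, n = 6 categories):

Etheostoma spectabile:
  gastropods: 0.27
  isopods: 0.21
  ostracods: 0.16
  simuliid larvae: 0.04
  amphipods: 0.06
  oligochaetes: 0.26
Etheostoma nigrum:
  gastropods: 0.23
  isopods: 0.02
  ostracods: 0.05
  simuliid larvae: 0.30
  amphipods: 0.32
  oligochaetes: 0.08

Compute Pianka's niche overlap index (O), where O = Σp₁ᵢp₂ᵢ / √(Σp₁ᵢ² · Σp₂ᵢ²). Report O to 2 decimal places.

0.54

Σ p₁ᵢp₂ᵢ = 0.0621 + 0.0042 + 0.0080 + 0.0120 + 0.0192 + 0.0208 = 0.1263
Σp_1ᵢ² = 0.27² + 0.21² + 0.16² + 0.04² + 0.06² + 0.26² = 0.0729 + 0.0441 + 0.0256 + 0.0016 + 0.0036 + 0.0676 = 0.2154
Σp_2ᵢ² = 0.23² + 0.02² + 0.05² + 0.30² + 0.32² + 0.08² = 0.0529 + 0.0004 + 0.0025 + 0.0900 + 0.1024 + 0.0064 = 0.2546
O = 0.1263 / √(0.2154 × 0.2546) = 0.1263 / 0.23418 = 0.5393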